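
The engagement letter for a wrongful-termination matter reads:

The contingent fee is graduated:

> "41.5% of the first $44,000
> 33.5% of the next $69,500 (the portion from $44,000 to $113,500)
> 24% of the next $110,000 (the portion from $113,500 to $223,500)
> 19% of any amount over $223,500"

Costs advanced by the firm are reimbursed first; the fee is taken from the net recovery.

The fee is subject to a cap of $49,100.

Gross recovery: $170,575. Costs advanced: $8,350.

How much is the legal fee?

$49,100.00

Fee base (net of costs): $170,575 − $8,350 = $162,225
First $44,000 at 41.5% = $18,260.00
Next $69,500 at 33.5% = $23,282.50
Remaining $48,725 at 24% = $11,694.00
Fee: $18,260.00 + $23,282.50 + $11,694.00 = $53,236.50
$53,236.50 exceeds the $49,100 cap, so the fee is capped at $49,100.00.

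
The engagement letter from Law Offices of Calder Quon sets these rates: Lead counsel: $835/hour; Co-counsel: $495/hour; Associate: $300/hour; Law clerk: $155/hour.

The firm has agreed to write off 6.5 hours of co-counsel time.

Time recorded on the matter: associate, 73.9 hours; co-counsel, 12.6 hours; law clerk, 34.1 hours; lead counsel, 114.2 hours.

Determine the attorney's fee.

$125,832.00

Lead counsel: 114.2 × $835 = $95,357.00
Co-counsel: 12.6 × $495 = $6,237.00
Associate: 73.9 × $300 = $22,170.00
Law clerk: 34.1 × $155 = $5,285.50
Subtotal: $129,049.50
Write-off: 6.5 × $495 = $3,217.50
Total: $129,049.50 − $3,217.50 = $125,832.00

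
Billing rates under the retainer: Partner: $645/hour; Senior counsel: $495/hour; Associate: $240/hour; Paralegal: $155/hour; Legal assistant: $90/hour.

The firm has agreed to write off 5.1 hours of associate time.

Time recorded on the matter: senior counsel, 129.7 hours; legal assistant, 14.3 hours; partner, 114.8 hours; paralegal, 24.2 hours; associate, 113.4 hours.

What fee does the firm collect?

$169,277.50

Partner: 114.8 × $645 = $74,046.00
Senior counsel: 129.7 × $495 = $64,201.50
Associate: 113.4 × $240 = $27,216.00
Paralegal: 24.2 × $155 = $3,751.00
Legal assistant: 14.3 × $90 = $1,287.00
Subtotal: $170,501.50
Write-off: 5.1 × $240 = $1,224.00
Total: $170,501.50 − $1,224.00 = $169,277.50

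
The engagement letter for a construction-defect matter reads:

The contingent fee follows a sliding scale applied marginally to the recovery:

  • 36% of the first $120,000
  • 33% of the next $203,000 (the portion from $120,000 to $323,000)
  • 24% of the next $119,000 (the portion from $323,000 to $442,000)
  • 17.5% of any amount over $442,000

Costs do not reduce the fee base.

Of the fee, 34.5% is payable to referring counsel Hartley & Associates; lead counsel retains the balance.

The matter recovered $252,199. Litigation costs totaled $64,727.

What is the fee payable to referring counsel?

Fee base is the gross recovery, $252,199; costs are reimbursed separately.
First $120,000 at 36% = $43,200.00
Remaining $132,199 at 33% = $43,625.67
Fee: $43,200.00 + $43,625.67 = $86,825.67
Referral share: 34.5% of $86,825.67 = $29,954.86; lead counsel retains $86,825.67 − $29,954.86 = $56,870.81.

$29,954.86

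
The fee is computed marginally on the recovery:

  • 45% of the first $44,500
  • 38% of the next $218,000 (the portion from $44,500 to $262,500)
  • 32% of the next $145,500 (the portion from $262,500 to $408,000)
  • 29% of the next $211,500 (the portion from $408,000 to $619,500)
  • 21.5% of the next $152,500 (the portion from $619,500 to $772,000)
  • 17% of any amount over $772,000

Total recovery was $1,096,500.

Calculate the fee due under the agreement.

$298,712.50

First $44,500 at 45% = $20,025.00
Next $218,000 at 38% = $82,840.00
Next $145,500 at 32% = $46,560.00
Next $211,500 at 29% = $61,335.00
Next $152,500 at 21.5% = $32,787.50
Remaining $324,500 at 17% = $55,165.00
Fee: $20,025.00 + $82,840.00 + $46,560.00 + $61,335.00 + $32,787.50 + $55,165.00 = $298,712.50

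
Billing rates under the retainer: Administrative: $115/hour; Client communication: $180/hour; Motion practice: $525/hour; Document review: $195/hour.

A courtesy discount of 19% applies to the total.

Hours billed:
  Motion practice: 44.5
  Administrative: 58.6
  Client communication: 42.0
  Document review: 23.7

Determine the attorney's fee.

$34,249.23

Administrative: 58.6 × $115 = $6,739.00
Client communication: 42.0 × $180 = $7,560.00
Motion practice: 44.5 × $525 = $23,362.50
Document review: 23.7 × $195 = $4,621.50
Subtotal: $42,283.00
Less 19% discount: −$8,033.77
Total: $42,283.00 − $8,033.77 = $34,249.23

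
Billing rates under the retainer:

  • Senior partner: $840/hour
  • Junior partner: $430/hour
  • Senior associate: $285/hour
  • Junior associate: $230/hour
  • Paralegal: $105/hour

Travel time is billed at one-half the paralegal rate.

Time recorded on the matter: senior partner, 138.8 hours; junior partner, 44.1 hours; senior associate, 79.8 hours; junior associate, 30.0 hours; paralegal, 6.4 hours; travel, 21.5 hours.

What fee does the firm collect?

Senior partner: 138.8 × $840 = $116,592.00
Junior partner: 44.1 × $430 = $18,963.00
Senior associate: 79.8 × $285 = $22,743.00
Junior associate: 30.0 × $230 = $6,900.00
Paralegal: 6.4 × $105 = $672.00
Subtotal: $116,592.00 + $18,963.00 + $22,743.00 + $6,900.00 + $672.00 = $165,870.00
Travel: 21.5 × ($105 ÷ 2) = 21.5 × $52.50 = $1,128.75
Total: $165,870.00 + $1,128.75 = $166,998.75

$166,998.75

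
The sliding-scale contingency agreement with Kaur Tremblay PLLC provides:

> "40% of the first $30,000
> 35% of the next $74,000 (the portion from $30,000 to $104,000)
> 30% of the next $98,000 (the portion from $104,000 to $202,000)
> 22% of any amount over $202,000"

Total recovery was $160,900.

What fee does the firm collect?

$54,970.00

First $30,000 at 40% = $12,000.00
Next $74,000 at 35% = $25,900.00
Remaining $56,900 at 30% = $17,070.00
Fee: $12,000.00 + $25,900.00 + $17,070.00 = $54,970.00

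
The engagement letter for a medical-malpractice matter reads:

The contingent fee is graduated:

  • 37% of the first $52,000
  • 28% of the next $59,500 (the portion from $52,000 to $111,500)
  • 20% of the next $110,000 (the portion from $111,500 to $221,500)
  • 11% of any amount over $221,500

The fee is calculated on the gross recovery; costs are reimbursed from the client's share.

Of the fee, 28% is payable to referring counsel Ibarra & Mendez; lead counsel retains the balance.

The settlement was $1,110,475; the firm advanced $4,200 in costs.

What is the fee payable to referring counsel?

Fee base is the gross recovery, $1,110,475; costs are reimbursed separately.
First $52,000 at 37% = $19,240.00
Next $59,500 at 28% = $16,660.00
Next $110,000 at 20% = $22,000.00
Remaining $888,975 at 11% = $97,787.25
Fee: $19,240.00 + $16,660.00 + $22,000.00 + $97,787.25 = $155,687.25
Referral share: 28% of $155,687.25 = $43,592.43; lead counsel retains $155,687.25 − $43,592.43 = $112,094.82.

$43,592.43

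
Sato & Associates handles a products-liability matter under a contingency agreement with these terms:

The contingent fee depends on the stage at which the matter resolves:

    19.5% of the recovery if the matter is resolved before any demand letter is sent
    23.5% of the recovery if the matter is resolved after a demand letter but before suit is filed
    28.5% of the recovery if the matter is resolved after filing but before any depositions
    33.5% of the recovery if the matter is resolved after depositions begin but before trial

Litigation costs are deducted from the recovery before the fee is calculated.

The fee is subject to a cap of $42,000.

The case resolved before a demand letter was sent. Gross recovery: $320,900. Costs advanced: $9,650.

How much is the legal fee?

$42,000.00

Fee base (net of costs): $320,900 − $9,650 = $311,250
The matter resolved before a demand letter was sent, so the 19.5% rate applies.
$311,250 × 19.5% = $60,693.75
$60,693.75 exceeds the $42,000 cap, so the fee is capped at $42,000.00.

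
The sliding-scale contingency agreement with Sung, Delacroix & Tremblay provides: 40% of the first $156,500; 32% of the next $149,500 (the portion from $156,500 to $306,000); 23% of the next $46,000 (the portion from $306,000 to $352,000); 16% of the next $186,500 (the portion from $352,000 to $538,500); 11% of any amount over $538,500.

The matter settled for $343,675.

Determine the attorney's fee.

$119,105.25

First $156,500 at 40% = $62,600.00
Next $149,500 at 32% = $47,840.00
Remaining $37,675 at 23% = $8,665.25
Fee: $62,600.00 + $47,840.00 + $8,665.25 = $119,105.25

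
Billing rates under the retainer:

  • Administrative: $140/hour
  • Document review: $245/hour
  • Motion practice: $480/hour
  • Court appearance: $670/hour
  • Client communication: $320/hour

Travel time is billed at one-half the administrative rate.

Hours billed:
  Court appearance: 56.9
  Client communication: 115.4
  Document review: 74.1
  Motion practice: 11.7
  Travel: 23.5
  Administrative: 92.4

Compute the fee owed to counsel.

Administrative: 92.4 × $140 = $12,936.00
Document review: 74.1 × $245 = $18,154.50
Motion practice: 11.7 × $480 = $5,616.00
Court appearance: 56.9 × $670 = $38,123.00
Client communication: 115.4 × $320 = $36,928.00
Subtotal: $12,936.00 + $18,154.50 + $5,616.00 + $38,123.00 + $36,928.00 = $111,757.50
Travel: 23.5 × ($140 ÷ 2) = 23.5 × $70.00 = $1,645.00
Total: $111,757.50 + $1,645.00 = $113,402.50

$113,402.50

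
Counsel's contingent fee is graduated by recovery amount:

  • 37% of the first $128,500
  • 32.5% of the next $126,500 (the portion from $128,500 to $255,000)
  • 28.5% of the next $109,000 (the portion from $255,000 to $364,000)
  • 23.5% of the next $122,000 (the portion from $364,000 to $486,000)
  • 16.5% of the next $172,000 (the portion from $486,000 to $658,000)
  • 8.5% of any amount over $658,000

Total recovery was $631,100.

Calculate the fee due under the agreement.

First $128,500 at 37% = $47,545.00
Next $126,500 at 32.5% = $41,112.50
Next $109,000 at 28.5% = $31,065.00
Next $122,000 at 23.5% = $28,670.00
Remaining $145,100 at 16.5% = $23,941.50
Fee: $47,545.00 + $41,112.50 + $31,065.00 + $28,670.00 + $23,941.50 = $172,334.00

$172,334.00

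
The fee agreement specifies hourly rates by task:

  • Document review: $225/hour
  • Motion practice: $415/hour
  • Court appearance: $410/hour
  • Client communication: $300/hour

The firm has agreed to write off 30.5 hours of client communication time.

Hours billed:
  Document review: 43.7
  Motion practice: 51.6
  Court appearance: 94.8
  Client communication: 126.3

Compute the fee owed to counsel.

$98,854.50

Document review: 43.7 × $225 = $9,832.50
Motion practice: 51.6 × $415 = $21,414.00
Court appearance: 94.8 × $410 = $38,868.00
Client communication: 126.3 × $300 = $37,890.00
Subtotal: $108,004.50
Write-off: 30.5 × $300 = $9,150.00
Total: $108,004.50 − $9,150.00 = $98,854.50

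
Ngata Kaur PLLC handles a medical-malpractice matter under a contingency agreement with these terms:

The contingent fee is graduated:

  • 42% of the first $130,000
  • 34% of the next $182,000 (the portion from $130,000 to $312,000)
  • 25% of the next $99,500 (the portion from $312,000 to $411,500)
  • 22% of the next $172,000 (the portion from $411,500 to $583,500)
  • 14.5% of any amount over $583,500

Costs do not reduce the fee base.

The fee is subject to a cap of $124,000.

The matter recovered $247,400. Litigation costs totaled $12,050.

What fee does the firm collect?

Fee base is the gross recovery, $247,400; costs are reimbursed separately.
First $130,000 at 42% = $54,600.00
Remaining $117,400 at 34% = $39,916.00
Fee: $54,600.00 + $39,916.00 = $94,516.00
$94,516.00 is under the $124,000 cap.

$94,516.00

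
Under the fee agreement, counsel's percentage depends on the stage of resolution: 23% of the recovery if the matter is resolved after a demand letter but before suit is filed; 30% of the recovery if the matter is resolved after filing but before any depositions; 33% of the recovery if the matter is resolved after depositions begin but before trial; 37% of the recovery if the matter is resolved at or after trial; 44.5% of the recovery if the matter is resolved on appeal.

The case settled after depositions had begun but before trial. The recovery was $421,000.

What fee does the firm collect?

$138,930.00

The matter settled after depositions had begun but before trial, so the 33% rate applies.
$421,000 × 33% = $138,930.00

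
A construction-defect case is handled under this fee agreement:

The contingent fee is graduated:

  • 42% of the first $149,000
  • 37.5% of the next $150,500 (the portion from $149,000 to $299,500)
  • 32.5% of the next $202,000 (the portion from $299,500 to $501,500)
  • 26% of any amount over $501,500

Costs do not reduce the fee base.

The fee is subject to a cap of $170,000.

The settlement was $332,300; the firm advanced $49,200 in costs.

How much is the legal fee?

$129,677.50

Fee base is the gross recovery, $332,300; costs are reimbursed separately.
First $149,000 at 42% = $62,580.00
Next $150,500 at 37.5% = $56,437.50
Remaining $32,800 at 32.5% = $10,660.00
Fee: $62,580.00 + $56,437.50 + $10,660.00 = $129,677.50
$129,677.50 is under the $170,000 cap.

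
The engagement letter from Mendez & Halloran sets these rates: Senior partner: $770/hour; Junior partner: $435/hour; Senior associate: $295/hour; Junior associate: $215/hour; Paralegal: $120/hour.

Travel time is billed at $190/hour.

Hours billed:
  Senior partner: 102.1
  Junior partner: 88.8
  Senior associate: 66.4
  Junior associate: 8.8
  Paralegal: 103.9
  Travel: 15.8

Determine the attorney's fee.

$154,195.00

Senior partner: 102.1 × $770 = $78,617.00
Junior partner: 88.8 × $435 = $38,628.00
Senior associate: 66.4 × $295 = $19,588.00
Junior associate: 8.8 × $215 = $1,892.00
Paralegal: 103.9 × $120 = $12,468.00
Subtotal: $78,617.00 + $38,628.00 + $19,588.00 + $1,892.00 + $12,468.00 = $151,193.00
Travel: 15.8 × $190 = $3,002.00
Total: $151,193.00 + $3,002.00 = $154,195.00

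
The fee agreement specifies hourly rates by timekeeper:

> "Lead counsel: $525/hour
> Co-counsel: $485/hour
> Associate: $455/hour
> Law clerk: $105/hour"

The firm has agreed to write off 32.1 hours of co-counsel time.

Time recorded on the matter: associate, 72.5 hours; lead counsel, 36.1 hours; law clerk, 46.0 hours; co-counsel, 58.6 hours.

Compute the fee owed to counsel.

$69,622.50

Lead counsel: 36.1 × $525 = $18,952.50
Co-counsel: 58.6 × $485 = $28,421.00
Associate: 72.5 × $455 = $32,987.50
Law clerk: 46.0 × $105 = $4,830.00
Subtotal: $85,191.00
Write-off: 32.1 × $485 = $15,568.50
Total: $85,191.00 − $15,568.50 = $69,622.50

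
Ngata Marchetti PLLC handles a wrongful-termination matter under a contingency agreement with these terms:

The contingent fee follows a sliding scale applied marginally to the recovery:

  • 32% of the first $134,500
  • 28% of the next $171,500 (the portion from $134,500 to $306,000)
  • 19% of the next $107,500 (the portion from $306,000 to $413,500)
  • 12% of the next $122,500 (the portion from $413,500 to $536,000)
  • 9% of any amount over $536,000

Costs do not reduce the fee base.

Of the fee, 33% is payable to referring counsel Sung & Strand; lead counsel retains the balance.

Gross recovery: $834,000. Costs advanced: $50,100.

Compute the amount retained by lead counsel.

$102,513.35

Fee base is the gross recovery, $834,000; costs are reimbursed separately.
First $134,500 at 32% = $43,040.00
Next $171,500 at 28% = $48,020.00
Next $107,500 at 19% = $20,425.00
Next $122,500 at 12% = $14,700.00
Remaining $298,000 at 9% = $26,820.00
Fee: $43,040.00 + $48,020.00 + $20,425.00 + $14,700.00 + $26,820.00 = $153,005.00
Referral share: 33% of $153,005.00 = $50,491.65; lead counsel retains $153,005.00 − $50,491.65 = $102,513.35.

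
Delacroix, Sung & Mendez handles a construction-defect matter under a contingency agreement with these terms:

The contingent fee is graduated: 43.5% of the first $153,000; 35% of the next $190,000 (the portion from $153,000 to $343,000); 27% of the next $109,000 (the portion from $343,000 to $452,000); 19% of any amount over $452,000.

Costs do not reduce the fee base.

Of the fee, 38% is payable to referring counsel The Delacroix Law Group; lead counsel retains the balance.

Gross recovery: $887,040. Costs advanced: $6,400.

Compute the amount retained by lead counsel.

$151,988.41

Fee base is the gross recovery, $887,040; costs are reimbursed separately.
First $153,000 at 43.5% = $66,555.00
Next $190,000 at 35% = $66,500.00
Next $109,000 at 27% = $29,430.00
Remaining $435,040 at 19% = $82,657.60
Fee: $66,555.00 + $66,500.00 + $29,430.00 + $82,657.60 = $245,142.60
Referral share: 38% of $245,142.60 = $93,154.19; lead counsel retains $245,142.60 − $93,154.19 = $151,988.41.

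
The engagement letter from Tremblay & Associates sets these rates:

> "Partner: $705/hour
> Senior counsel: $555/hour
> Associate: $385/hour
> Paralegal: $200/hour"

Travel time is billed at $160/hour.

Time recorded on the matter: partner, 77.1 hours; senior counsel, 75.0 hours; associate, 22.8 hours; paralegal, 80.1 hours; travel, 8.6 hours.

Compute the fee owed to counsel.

Partner: 77.1 × $705 = $54,355.50
Senior counsel: 75.0 × $555 = $41,625.00
Associate: 22.8 × $385 = $8,778.00
Paralegal: 80.1 × $200 = $16,020.00
Subtotal: $54,355.50 + $41,625.00 + $8,778.00 + $16,020.00 = $120,778.50
Travel: 8.6 × $160 = $1,376.00
Total: $120,778.50 + $1,376.00 = $122,154.50

$122,154.50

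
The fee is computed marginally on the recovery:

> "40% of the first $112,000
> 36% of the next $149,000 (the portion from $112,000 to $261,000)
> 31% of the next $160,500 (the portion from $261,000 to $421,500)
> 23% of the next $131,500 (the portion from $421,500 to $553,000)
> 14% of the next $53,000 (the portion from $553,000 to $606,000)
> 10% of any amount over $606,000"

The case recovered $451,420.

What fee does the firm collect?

First $112,000 at 40% = $44,800.00
Next $149,000 at 36% = $53,640.00
Next $160,500 at 31% = $49,755.00
Remaining $29,920 at 23% = $6,881.60
Fee: $44,800.00 + $53,640.00 + $49,755.00 + $6,881.60 = $155,076.60

$155,076.60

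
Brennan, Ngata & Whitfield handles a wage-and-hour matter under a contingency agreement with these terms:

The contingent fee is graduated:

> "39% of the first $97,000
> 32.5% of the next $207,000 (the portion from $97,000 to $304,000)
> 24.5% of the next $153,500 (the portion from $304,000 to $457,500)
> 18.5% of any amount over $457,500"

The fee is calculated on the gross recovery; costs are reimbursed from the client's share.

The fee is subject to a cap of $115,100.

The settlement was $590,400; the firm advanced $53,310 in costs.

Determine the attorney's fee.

$115,100.00

Fee base is the gross recovery, $590,400; costs are reimbursed separately.
First $97,000 at 39% = $37,830.00
Next $207,000 at 32.5% = $67,275.00
Next $153,500 at 24.5% = $37,607.50
Remaining $132,900 at 18.5% = $24,586.50
Fee: $37,830.00 + $67,275.00 + $37,607.50 + $24,586.50 = $167,299.00
$167,299.00 exceeds the $115,100 cap, so the fee is capped at $115,100.00.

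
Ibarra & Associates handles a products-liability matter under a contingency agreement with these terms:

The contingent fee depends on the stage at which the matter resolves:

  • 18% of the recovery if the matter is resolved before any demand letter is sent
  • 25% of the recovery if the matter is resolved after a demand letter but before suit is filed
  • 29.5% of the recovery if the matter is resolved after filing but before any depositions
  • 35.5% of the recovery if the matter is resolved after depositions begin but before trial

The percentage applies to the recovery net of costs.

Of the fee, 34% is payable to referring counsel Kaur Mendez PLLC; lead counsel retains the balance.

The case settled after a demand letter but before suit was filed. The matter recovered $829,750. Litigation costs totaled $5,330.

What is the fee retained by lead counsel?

Fee base (net of costs): $829,750 − $5,330 = $824,420
The matter settled after a demand letter but before suit was filed, so the 25% rate applies.
$824,420 × 25% = $206,105.00
Referral share: 34% of $206,105.00 = $70,075.70; lead counsel retains $206,105.00 − $70,075.70 = $136,029.30.

$136,029.30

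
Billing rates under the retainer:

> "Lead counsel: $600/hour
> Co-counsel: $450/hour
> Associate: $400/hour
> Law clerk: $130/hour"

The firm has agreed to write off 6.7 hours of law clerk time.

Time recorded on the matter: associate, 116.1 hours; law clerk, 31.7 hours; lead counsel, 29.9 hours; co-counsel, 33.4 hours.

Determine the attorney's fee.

$82,660.00

Lead counsel: 29.9 × $600 = $17,940.00
Co-counsel: 33.4 × $450 = $15,030.00
Associate: 116.1 × $400 = $46,440.00
Law clerk: 31.7 × $130 = $4,121.00
Subtotal: $83,531.00
Write-off: 6.7 × $130 = $871.00
Total: $83,531.00 − $871.00 = $82,660.00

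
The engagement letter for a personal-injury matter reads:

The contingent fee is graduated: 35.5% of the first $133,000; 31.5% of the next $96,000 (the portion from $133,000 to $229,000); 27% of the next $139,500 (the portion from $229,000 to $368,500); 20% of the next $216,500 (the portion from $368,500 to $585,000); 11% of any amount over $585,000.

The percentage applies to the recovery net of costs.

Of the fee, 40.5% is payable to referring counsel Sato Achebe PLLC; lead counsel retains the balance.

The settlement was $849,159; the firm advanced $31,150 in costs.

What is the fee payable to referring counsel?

Fee base (net of costs): $849,159 − $31,150 = $818,009
First $133,000 at 35.5% = $47,215.00
Next $96,000 at 31.5% = $30,240.00
Next $139,500 at 27% = $37,665.00
Next $216,500 at 20% = $43,300.00
Remaining $233,009 at 11% = $25,630.99
Fee: $47,215.00 + $30,240.00 + $37,665.00 + $43,300.00 + $25,630.99 = $184,050.99
Referral share: 40.5% of $184,050.99 = $74,540.65; lead counsel retains $184,050.99 − $74,540.65 = $109,510.34.

$74,540.65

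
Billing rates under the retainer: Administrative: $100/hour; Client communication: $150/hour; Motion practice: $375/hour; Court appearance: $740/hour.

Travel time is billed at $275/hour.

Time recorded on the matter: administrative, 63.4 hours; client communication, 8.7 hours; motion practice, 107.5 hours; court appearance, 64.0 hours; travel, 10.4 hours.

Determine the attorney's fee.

$98,177.50

Administrative: 63.4 × $100 = $6,340.00
Client communication: 8.7 × $150 = $1,305.00
Motion practice: 107.5 × $375 = $40,312.50
Court appearance: 64.0 × $740 = $47,360.00
Subtotal: $6,340.00 + $1,305.00 + $40,312.50 + $47,360.00 = $95,317.50
Travel: 10.4 × $275 = $2,860.00
Total: $95,317.50 + $2,860.00 = $98,177.50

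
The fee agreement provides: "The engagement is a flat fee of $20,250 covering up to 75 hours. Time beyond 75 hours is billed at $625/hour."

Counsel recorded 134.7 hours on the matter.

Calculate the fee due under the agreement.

Flat fee: $20,250.00
Excess hours: 134.7 − 75 = 59.7
Overrun: 59.7 × $625 = $37,312.50
Total: $20,250.00 + $37,312.50 = $57,562.50

$57,562.50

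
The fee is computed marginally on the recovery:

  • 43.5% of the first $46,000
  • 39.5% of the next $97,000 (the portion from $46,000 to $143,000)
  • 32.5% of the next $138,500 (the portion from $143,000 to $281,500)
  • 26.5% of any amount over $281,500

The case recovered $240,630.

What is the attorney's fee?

$90,054.75

First $46,000 at 43.5% = $20,010.00
Next $97,000 at 39.5% = $38,315.00
Remaining $97,630 at 32.5% = $31,729.75
Fee: $20,010.00 + $38,315.00 + $31,729.75 = $90,054.75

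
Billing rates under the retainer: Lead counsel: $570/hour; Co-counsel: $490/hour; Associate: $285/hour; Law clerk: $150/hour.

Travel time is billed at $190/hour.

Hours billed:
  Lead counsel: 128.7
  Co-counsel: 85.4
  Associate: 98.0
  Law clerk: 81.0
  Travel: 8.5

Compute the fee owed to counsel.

Lead counsel: 128.7 × $570 = $73,359.00
Co-counsel: 85.4 × $490 = $41,846.00
Associate: 98.0 × $285 = $27,930.00
Law clerk: 81.0 × $150 = $12,150.00
Subtotal: $73,359.00 + $41,846.00 + $27,930.00 + $12,150.00 = $155,285.00
Travel: 8.5 × $190 = $1,615.00
Total: $155,285.00 + $1,615.00 = $156,900.00

$156,900.00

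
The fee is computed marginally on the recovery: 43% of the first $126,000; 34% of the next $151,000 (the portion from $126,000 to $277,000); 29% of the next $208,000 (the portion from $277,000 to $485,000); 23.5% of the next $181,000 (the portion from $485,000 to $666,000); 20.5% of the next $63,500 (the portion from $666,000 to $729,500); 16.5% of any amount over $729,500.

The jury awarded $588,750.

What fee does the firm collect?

First $126,000 at 43% = $54,180.00
Next $151,000 at 34% = $51,340.00
Next $208,000 at 29% = $60,320.00
Remaining $103,750 at 23.5% = $24,381.25
Fee: $54,180.00 + $51,340.00 + $60,320.00 + $24,381.25 = $190,221.25

$190,221.25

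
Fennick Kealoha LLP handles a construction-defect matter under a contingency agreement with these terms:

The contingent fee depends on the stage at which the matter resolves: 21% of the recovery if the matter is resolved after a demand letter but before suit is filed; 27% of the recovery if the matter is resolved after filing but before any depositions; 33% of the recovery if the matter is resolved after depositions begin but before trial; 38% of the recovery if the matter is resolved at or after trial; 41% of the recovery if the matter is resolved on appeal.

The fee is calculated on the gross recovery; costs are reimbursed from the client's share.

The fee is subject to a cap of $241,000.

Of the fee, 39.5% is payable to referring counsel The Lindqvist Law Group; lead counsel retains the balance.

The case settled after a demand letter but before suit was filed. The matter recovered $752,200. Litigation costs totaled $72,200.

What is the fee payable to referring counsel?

Fee base is the gross recovery, $752,200; costs are reimbursed separately.
The matter settled after a demand letter but before suit was filed, so the 21% rate applies.
$752,200 × 21% = $157,962.00
$157,962.00 is under the $241,000 cap.
Referral share: 39.5% of $157,962.00 = $62,394.99; lead counsel retains $157,962.00 − $62,394.99 = $95,567.01.

$62,394.99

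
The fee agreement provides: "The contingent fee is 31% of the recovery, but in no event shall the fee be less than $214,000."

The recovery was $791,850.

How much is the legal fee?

31% of $791,850 = $245,473.50
That exceeds the $214,000 minimum.

$245,473.50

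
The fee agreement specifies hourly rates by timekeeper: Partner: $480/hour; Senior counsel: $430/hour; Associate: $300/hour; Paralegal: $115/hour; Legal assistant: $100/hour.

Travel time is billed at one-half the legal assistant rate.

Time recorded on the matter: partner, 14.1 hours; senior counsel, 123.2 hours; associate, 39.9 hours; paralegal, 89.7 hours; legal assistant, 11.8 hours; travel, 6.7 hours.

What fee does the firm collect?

Partner: 14.1 × $480 = $6,768.00
Senior counsel: 123.2 × $430 = $52,976.00
Associate: 39.9 × $300 = $11,970.00
Paralegal: 89.7 × $115 = $10,315.50
Legal assistant: 11.8 × $100 = $1,180.00
Subtotal: $6,768.00 + $52,976.00 + $11,970.00 + $10,315.50 + $1,180.00 = $83,209.50
Travel: 6.7 × ($100 ÷ 2) = 6.7 × $50.00 = $335.00
Total: $83,209.50 + $335.00 = $83,544.50

$83,544.50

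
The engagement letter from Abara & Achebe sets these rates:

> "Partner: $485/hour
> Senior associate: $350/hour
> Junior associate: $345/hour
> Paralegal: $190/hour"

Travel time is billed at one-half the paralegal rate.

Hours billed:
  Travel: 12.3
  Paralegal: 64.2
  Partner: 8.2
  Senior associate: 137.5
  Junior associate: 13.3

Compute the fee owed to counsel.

$70,057.00

Partner: 8.2 × $485 = $3,977.00
Senior associate: 137.5 × $350 = $48,125.00
Junior associate: 13.3 × $345 = $4,588.50
Paralegal: 64.2 × $190 = $12,198.00
Subtotal: $3,977.00 + $48,125.00 + $4,588.50 + $12,198.00 = $68,888.50
Travel: 12.3 × ($190 ÷ 2) = 12.3 × $95.00 = $1,168.50
Total: $68,888.50 + $1,168.50 = $70,057.00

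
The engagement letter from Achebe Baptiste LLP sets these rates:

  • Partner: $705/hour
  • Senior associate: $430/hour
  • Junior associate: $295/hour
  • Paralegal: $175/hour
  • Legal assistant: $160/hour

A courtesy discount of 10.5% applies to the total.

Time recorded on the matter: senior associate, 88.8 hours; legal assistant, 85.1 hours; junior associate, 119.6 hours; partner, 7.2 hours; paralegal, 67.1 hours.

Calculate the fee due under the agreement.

Partner: 7.2 × $705 = $5,076.00
Senior associate: 88.8 × $430 = $38,184.00
Junior associate: 119.6 × $295 = $35,282.00
Paralegal: 67.1 × $175 = $11,742.50
Legal assistant: 85.1 × $160 = $13,616.00
Subtotal: $103,900.50
Less 10.5% discount: −$10,909.55
Total: $103,900.50 − $10,909.55 = $92,990.95

$92,990.95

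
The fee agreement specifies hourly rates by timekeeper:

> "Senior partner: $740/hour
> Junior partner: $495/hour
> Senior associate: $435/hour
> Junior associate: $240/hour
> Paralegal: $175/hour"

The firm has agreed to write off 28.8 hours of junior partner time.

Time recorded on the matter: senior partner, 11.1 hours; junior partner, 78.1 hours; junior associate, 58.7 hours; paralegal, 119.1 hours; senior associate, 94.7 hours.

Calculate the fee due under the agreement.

Senior partner: 11.1 × $740 = $8,214.00
Junior partner: 78.1 × $495 = $38,659.50
Senior associate: 94.7 × $435 = $41,194.50
Junior associate: 58.7 × $240 = $14,088.00
Paralegal: 119.1 × $175 = $20,842.50
Subtotal: $122,998.50
Write-off: 28.8 × $495 = $14,256.00
Total: $122,998.50 − $14,256.00 = $108,742.50

$108,742.50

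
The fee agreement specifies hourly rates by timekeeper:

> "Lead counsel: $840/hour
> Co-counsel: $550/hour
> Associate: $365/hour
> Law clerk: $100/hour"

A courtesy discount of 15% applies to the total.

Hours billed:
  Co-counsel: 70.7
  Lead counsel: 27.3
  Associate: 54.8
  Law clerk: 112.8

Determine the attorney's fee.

Lead counsel: 27.3 × $840 = $22,932.00
Co-counsel: 70.7 × $550 = $38,885.00
Associate: 54.8 × $365 = $20,002.00
Law clerk: 112.8 × $100 = $11,280.00
Subtotal: $93,099.00
Less 15% discount: −$13,964.85
Total: $93,099.00 − $13,964.85 = $79,134.15

$79,134.15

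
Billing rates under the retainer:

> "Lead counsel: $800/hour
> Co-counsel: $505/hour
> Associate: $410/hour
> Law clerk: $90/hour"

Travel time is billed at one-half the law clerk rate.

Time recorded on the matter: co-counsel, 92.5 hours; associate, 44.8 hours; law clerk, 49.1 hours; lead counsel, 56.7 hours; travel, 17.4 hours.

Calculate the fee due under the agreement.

$115,642.50

Lead counsel: 56.7 × $800 = $45,360.00
Co-counsel: 92.5 × $505 = $46,712.50
Associate: 44.8 × $410 = $18,368.00
Law clerk: 49.1 × $90 = $4,419.00
Subtotal: $45,360.00 + $46,712.50 + $18,368.00 + $4,419.00 = $114,859.50
Travel: 17.4 × ($90 ÷ 2) = 17.4 × $45.00 = $783.00
Total: $114,859.50 + $783.00 = $115,642.50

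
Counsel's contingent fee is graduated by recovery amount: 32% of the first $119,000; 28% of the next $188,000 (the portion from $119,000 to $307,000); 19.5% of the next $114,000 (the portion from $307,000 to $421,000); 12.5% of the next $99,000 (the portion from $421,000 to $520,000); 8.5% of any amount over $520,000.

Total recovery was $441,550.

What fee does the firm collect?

First $119,000 at 32% = $38,080.00
Next $188,000 at 28% = $52,640.00
Next $114,000 at 19.5% = $22,230.00
Remaining $20,550 at 12.5% = $2,568.75
Fee: $38,080.00 + $52,640.00 + $22,230.00 + $2,568.75 = $115,518.75

$115,518.75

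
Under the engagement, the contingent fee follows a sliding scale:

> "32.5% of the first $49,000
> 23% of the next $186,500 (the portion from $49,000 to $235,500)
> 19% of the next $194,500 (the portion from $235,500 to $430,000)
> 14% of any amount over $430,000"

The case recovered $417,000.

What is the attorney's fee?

First $49,000 at 32.5% = $15,925.00
Next $186,500 at 23% = $42,895.00
Remaining $181,500 at 19% = $34,485.00
Fee: $15,925.00 + $42,895.00 + $34,485.00 = $93,305.00

$93,305.00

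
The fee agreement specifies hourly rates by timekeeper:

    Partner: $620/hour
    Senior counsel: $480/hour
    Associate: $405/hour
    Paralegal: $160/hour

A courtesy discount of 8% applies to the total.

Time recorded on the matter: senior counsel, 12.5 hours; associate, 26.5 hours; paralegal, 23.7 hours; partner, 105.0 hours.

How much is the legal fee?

Partner: 105.0 × $620 = $65,100.00
Senior counsel: 12.5 × $480 = $6,000.00
Associate: 26.5 × $405 = $10,732.50
Paralegal: 23.7 × $160 = $3,792.00
Subtotal: $85,624.50
Less 8% discount: −$6,849.96
Total: $85,624.50 − $6,849.96 = $78,774.54

$78,774.54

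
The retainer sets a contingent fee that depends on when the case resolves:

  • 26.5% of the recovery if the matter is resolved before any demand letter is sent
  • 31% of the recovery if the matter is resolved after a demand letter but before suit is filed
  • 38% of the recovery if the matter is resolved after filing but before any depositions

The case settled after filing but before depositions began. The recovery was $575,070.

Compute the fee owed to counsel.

$218,526.60

The matter settled after filing but before depositions began, so the 38% rate applies.
$575,070 × 38% = $218,526.60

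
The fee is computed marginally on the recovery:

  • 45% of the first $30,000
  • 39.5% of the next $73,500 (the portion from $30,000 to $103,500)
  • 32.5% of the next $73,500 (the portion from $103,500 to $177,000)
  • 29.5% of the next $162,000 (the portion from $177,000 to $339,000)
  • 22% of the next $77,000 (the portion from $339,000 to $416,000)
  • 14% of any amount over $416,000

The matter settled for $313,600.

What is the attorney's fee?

$106,717.00

First $30,000 at 45% = $13,500.00
Next $73,500 at 39.5% = $29,032.50
Next $73,500 at 32.5% = $23,887.50
Remaining $136,600 at 29.5% = $40,297.00
Fee: $13,500.00 + $29,032.50 + $23,887.50 + $40,297.00 = $106,717.00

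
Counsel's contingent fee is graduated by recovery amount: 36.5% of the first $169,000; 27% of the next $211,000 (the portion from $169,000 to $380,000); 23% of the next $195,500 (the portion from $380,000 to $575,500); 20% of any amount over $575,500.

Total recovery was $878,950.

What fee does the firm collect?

$224,310.00

First $169,000 at 36.5% = $61,685.00
Next $211,000 at 27% = $56,970.00
Next $195,500 at 23% = $44,965.00
Remaining $303,450 at 20% = $60,690.00
Fee: $61,685.00 + $56,970.00 + $44,965.00 + $60,690.00 = $224,310.00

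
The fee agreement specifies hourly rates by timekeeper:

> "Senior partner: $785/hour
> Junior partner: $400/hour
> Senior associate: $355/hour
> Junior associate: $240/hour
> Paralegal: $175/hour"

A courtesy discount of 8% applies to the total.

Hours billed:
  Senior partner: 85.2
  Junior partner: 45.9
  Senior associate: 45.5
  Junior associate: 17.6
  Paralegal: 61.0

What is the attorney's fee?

$106,990.02

Senior partner: 85.2 × $785 = $66,882.00
Junior partner: 45.9 × $400 = $18,360.00
Senior associate: 45.5 × $355 = $16,152.50
Junior associate: 17.6 × $240 = $4,224.00
Paralegal: 61.0 × $175 = $10,675.00
Subtotal: $116,293.50
Less 8% discount: −$9,303.48
Total: $116,293.50 − $9,303.48 = $106,990.02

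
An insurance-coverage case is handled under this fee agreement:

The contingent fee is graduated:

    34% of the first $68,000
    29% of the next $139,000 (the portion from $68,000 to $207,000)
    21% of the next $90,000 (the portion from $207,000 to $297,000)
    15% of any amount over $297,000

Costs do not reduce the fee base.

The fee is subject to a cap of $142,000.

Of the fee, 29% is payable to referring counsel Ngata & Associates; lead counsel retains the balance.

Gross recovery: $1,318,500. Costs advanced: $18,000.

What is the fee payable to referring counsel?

$41,180.00

Fee base is the gross recovery, $1,318,500; costs are reimbursed separately.
First $68,000 at 34% = $23,120.00
Next $139,000 at 29% = $40,310.00
Next $90,000 at 21% = $18,900.00
Remaining $1,021,500 at 15% = $153,225.00
Fee: $23,120.00 + $40,310.00 + $18,900.00 + $153,225.00 = $235,555.00
$235,555.00 exceeds the $142,000 cap, so the fee is capped at $142,000.00.
Referral share: 29% of $142,000.00 = $41,180.00; lead counsel retains $142,000.00 − $41,180.00 = $100,820.00.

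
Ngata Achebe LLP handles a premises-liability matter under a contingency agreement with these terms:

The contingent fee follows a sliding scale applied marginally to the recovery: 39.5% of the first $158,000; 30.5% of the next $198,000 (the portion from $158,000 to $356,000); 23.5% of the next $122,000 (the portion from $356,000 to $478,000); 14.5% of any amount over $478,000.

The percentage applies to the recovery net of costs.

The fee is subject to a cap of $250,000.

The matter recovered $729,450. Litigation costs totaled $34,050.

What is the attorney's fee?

$182,993.00

Fee base (net of costs): $729,450 − $34,050 = $695,400
First $158,000 at 39.5% = $62,410.00
Next $198,000 at 30.5% = $60,390.00
Next $122,000 at 23.5% = $28,670.00
Remaining $217,400 at 14.5% = $31,523.00
Fee: $62,410.00 + $60,390.00 + $28,670.00 + $31,523.00 = $182,993.00
$182,993.00 is under the $250,000 cap.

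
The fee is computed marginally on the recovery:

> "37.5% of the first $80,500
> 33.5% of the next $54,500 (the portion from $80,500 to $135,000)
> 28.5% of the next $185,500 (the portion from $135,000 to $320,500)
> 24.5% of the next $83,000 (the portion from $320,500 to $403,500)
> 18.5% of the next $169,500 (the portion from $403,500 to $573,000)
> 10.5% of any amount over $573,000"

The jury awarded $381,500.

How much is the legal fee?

First $80,500 at 37.5% = $30,187.50
Next $54,500 at 33.5% = $18,257.50
Next $185,500 at 28.5% = $52,867.50
Remaining $61,000 at 24.5% = $14,945.00
Fee: $30,187.50 + $18,257.50 + $52,867.50 + $14,945.00 = $116,257.50

$116,257.50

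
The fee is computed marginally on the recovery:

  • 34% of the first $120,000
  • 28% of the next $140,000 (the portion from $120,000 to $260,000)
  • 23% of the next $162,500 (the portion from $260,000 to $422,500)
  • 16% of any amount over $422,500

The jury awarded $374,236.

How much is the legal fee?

$106,274.28

First $120,000 at 34% = $40,800.00
Next $140,000 at 28% = $39,200.00
Remaining $114,236 at 23% = $26,274.28
Fee: $40,800.00 + $39,200.00 + $26,274.28 = $106,274.28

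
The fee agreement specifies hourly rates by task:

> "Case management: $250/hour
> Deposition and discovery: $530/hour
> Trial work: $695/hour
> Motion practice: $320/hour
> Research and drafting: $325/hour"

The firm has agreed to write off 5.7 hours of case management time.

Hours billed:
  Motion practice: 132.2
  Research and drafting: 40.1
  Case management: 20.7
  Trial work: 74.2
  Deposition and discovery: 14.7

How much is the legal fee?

Case management: 20.7 × $250 = $5,175.00
Deposition and discovery: 14.7 × $530 = $7,791.00
Trial work: 74.2 × $695 = $51,569.00
Motion practice: 132.2 × $320 = $42,304.00
Research and drafting: 40.1 × $325 = $13,032.50
Subtotal: $119,871.50
Write-off: 5.7 × $250 = $1,425.00
Total: $119,871.50 − $1,425.00 = $118,446.50

$118,446.50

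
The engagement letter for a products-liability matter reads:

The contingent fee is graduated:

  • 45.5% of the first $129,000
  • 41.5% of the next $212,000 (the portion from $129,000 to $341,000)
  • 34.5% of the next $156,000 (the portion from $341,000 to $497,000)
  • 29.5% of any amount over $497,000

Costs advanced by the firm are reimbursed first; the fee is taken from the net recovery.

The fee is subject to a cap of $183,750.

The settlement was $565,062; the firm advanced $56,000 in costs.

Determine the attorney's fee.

$183,750.00

Fee base (net of costs): $565,062 − $56,000 = $509,062
First $129,000 at 45.5% = $58,695.00
Next $212,000 at 41.5% = $87,980.00
Next $156,000 at 34.5% = $53,820.00
Remaining $12,062 at 29.5% = $3,558.29
Fee: $58,695.00 + $87,980.00 + $53,820.00 + $3,558.29 = $204,053.29
$204,053.29 exceeds the $183,750 cap, so the fee is capped at $183,750.00.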